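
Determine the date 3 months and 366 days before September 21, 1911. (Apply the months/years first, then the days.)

June 20, 1910

Counting back 3 months and 366 days from September 21, 1911: first the month/year part, then the days.
month 9 − 3 = 6 → June 1911.
Day 21 is valid in June, giving June 21, 1911.
Now subtract 366 days from June 21, 1911.
Going back 21 days from June 21, 1911 reaches the end of the previous month; 366 − 21 = 345 left.
May 1911 has 31 days: 345 − 31 = 314 left.
April 1911 has 30 days: 314 − 30 = 284 left.
March 1911 has 31 days: 284 − 31 = 253 left.
February 1911 has 28 days (1911 is not a leap year): 253 − 28 = 225 left.
January 1911 has 31 days: 225 − 31 = 194 left.
December 1910 has 31 days: 194 − 31 = 163 left.
November 1910 has 30 days: 163 − 30 = 133 left.
October 1910 has 31 days: 133 − 31 = 102 left.
September 1910 has 30 days: 102 − 30 = 72 left.
August 1910 has 31 days: 72 − 31 = 41 left.
July 1910 has 31 days: 41 − 31 = 10 left.
June 1910 has 30 days; 30 − 10 = 20 → June 20, 1910.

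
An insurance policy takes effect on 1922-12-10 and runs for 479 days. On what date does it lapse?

Counting forward 479 days from December 10, 1922.
December has 31 days, so 31 − 10 = 21 days remain after December 10, 1922; 479 − 21 = 458 left.
January 1923 has 31 days: 458 − 31 = 427 left.
February 1923 has 28 days (1923 is not a leap year): 427 − 28 = 399 left.
March 1923 has 31 days: 399 − 31 = 368 left.
April 1923 has 30 days: 368 − 30 = 338 left.
May 1923 has 31 days: 338 − 31 = 307 left.
June 1923 has 30 days: 307 − 30 = 277 left.
July 1923 has 31 days: 277 − 31 = 246 left.
August 1923 has 31 days: 246 − 31 = 215 left.
September 1923 has 30 days: 215 − 30 = 185 left.
October 1923 has 31 days: 185 − 31 = 154 left.
November 1923 has 30 days: 154 − 30 = 124 left.
December 1923 has 31 days: 124 − 31 = 93 left.
January 1924 has 31 days: 93 − 31 = 62 left.
February 1924 has 29 days (1924 is a leap year): 62 − 29 = 33 left.
March 1924 has 31 days: 33 − 31 = 2 left.
2 days into April 1924 → April 2, 1924.

April 2, 1924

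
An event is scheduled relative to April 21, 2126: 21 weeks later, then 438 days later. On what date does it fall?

November 27, 2127

Adding 21 weeks (= 147 days) from April 21, 2126:
April has 30 days, so 30 − 21 = 9 days remain after April 21, 2126; 147 − 9 = 138 left.
May 2126 has 31 days: 138 − 31 = 107 left.
June 2126 has 30 days: 107 − 30 = 77 left.
July 2126 has 31 days: 77 − 31 = 46 left.
August 2126 has 31 days: 46 − 31 = 15 left.
15 days into September 2126 → September 15, 2126.
Adding 438 days from September 15, 2126:
September has 30 days, so 30 − 15 = 15 days remain after September 15, 2126; 438 − 15 = 423 left.
October 2126 has 31 days: 423 − 31 = 392 left.
November 2126 has 30 days: 392 − 30 = 362 left.
December 2126 has 31 days: 362 − 31 = 331 left.
January 2127 has 31 days: 331 − 31 = 300 left.
February 2127 has 28 days (2127 is not a leap year): 300 − 28 = 272 left.
March 2127 has 31 days: 272 − 31 = 241 left.
April 2127 has 30 days: 241 − 30 = 211 left.
May 2127 has 31 days: 211 − 31 = 180 left.
June 2127 has 30 days: 180 − 30 = 150 left.
July 2127 has 31 days: 150 − 31 = 119 left.
August 2127 has 31 days: 119 − 31 = 88 left.
September 2127 has 30 days: 88 − 30 = 58 left.
October 2127 has 31 days: 58 − 31 = 27 left.
27 days into November 2127 → November 27, 2127.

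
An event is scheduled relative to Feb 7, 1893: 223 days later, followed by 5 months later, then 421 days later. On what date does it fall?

Counting forward 223 days from February 7, 1893:
February has 28 days, so 28 − 7 = 21 days remain after February 7, 1893; 223 − 21 = 202 left.
March 1893 has 31 days: 202 − 31 = 171 left.
April 1893 has 30 days: 171 − 30 = 141 left.
May 1893 has 31 days: 141 − 31 = 110 left.
June 1893 has 30 days: 110 − 30 = 80 left.
July 1893 has 31 days: 80 − 31 = 49 left.
August 1893 has 31 days: 49 − 31 = 18 left.
18 days into September 1893 → September 18, 1893.
Advancing 5 months from September 18, 1893:
month 9 + 5 = 14, which is month 2 of year 1894 → February 1894.
Day 18 is valid in February, giving February 18, 1894.
Advancing 421 days from February 18, 1894:
February has 28 days, so 28 − 18 = 10 days remain after February 18, 1894; 421 − 10 = 411 left.
March 1894 has 31 days: 411 − 31 = 380 left.
April 1894 has 30 days: 380 − 30 = 350 left.
May 1894 has 31 days: 350 − 31 = 319 left.
June 1894 has 30 days: 319 − 30 = 289 left.
July 1894 has 31 days: 289 − 31 = 258 left.
August 1894 has 31 days: 258 − 31 = 227 left.
September 1894 has 30 days: 227 − 30 = 197 left.
October 1894 has 31 days: 197 − 31 = 166 left.
November 1894 has 30 days: 166 − 30 = 136 left.
December 1894 has 31 days: 136 − 31 = 105 left.
January 1895 has 31 days: 105 − 31 = 74 left.
February 1895 has 28 days (1895 is not a leap year): 74 − 28 = 46 left.
March 1895 has 31 days: 46 − 31 = 15 left.
15 days into April 1895 → April 15, 1895.

April 15, 1895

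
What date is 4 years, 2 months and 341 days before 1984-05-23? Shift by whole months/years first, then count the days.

Subtracting 4 years, 2 months and 341 days from May 23, 1984: first the month/year part, then the days.
-4 years → 1980; month 5 − 2 = 3 → March 1980.
Day 23 is valid in March, giving March 23, 1980.
Now subtract 341 days from March 23, 1980.
Going back 23 days from March 23, 1980 reaches the end of the previous month; 341 − 23 = 318 left.
February 1980 has 29 days (1980 is a leap year): 318 − 29 = 289 left.
January 1980 has 31 days: 289 − 31 = 258 left.
December 1979 has 31 days: 258 − 31 = 227 left.
November 1979 has 30 days: 227 − 30 = 197 left.
October 1979 has 31 days: 197 − 31 = 166 left.
September 1979 has 30 days: 166 − 30 = 136 left.
August 1979 has 31 days: 136 − 31 = 105 left.
July 1979 has 31 days: 105 − 31 = 74 left.
June 1979 has 30 days: 74 − 30 = 44 left.
May 1979 has 31 days: 44 − 31 = 13 left.
April 1979 has 30 days; 30 − 13 = 17 → April 17, 1979.

April 17, 1979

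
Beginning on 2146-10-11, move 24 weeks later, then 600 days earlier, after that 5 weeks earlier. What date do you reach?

July 1, 2145

Counting forward 24 weeks (= 168 days) from October 11, 2146:
October has 31 days, so 31 − 11 = 20 days remain after October 11, 2146; 168 − 20 = 148 left.
November 2146 has 30 days: 148 − 30 = 118 left.
December 2146 has 31 days: 118 − 31 = 87 left.
January 2147 has 31 days: 87 − 31 = 56 left.
February 2147 has 28 days (2147 is not a leap year): 56 − 28 = 28 left.
28 days into March 2147 → March 28, 2147.
Going back 600 days from March 28, 2147:
Going back 28 days from March 28, 2147 reaches the end of the previous month; 600 − 28 = 572 left.
February 2147 has 28 days (2147 is not a leap year): 572 − 28 = 544 left.
January 2147 has 31 days: 544 − 31 = 513 left.
December 2146 has 31 days: 513 − 31 = 482 left.
November 2146 has 30 days: 482 − 30 = 452 left.
October 2146 has 31 days: 452 − 31 = 421 left.
September 2146 has 30 days: 421 − 30 = 391 left.
August 2146 has 31 days: 391 − 31 = 360 left.
July 2146 has 31 days: 360 − 31 = 329 left.
June 2146 has 30 days: 329 − 30 = 299 left.
May 2146 has 31 days: 299 − 31 = 268 left.
April 2146 has 30 days: 268 − 30 = 238 left.
March 2146 has 31 days: 238 − 31 = 207 left.
February 2146 has 28 days (2146 is not a leap year): 207 − 28 = 179 left.
January 2146 has 31 days: 179 − 31 = 148 left.
December 2145 has 31 days: 148 − 31 = 117 left.
November 2145 has 30 days: 117 − 30 = 87 left.
October 2145 has 31 days: 87 − 31 = 56 left.
September 2145 has 30 days: 56 − 30 = 26 left.
August 2145 has 31 days; 31 − 26 = 5 → August 5, 2145.
Subtracting 5 weeks (= 35 days) from August 5, 2145:
Going back 5 days from August 5, 2145 reaches the end of the previous month; 35 − 5 = 30 left.
July 2145 has 31 days; 31 − 30 = 1 → July 1, 2145.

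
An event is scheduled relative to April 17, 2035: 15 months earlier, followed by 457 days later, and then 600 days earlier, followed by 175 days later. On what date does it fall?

Subtracting 15 months from April 17, 2035:
month 4 − 15 = -11, which is month 1 of year 2034 → January 2034.
Day 17 is valid in January, giving January 17, 2034.
Advancing 457 days from January 17, 2034:
January has 31 days, so 31 − 17 = 14 days remain after January 17, 2034; 457 − 14 = 443 left.
February 2034 has 28 days (2034 is not a leap year): 443 − 28 = 415 left.
March 2034 has 31 days: 415 − 31 = 384 left.
April 2034 has 30 days: 384 − 30 = 354 left.
May 2034 has 31 days: 354 − 31 = 323 left.
June 2034 has 30 days: 323 − 30 = 293 left.
July 2034 has 31 days: 293 − 31 = 262 left.
August 2034 has 31 days: 262 − 31 = 231 left.
September 2034 has 30 days: 231 − 30 = 201 left.
October 2034 has 31 days: 201 − 31 = 170 left.
November 2034 has 30 days: 170 − 30 = 140 left.
December 2034 has 31 days: 140 − 31 = 109 left.
January 2035 has 31 days: 109 − 31 = 78 left.
February 2035 has 28 days (2035 is not a leap year): 78 − 28 = 50 left.
March 2035 has 31 days: 50 − 31 = 19 left.
19 days into April 2035 → April 19, 2035.
Going back 600 days from April 19, 2035:
Going back 19 days from April 19, 2035 reaches the end of the previous month; 600 − 19 = 581 left.
March 2035 has 31 days: 581 − 31 = 550 left.
February 2035 has 28 days (2035 is not a leap year): 550 − 28 = 522 left.
January 2035 has 31 days: 522 − 31 = 491 left.
December 2034 has 31 days: 491 − 31 = 460 left.
November 2034 has 30 days: 460 − 30 = 430 left.
October 2034 has 31 days: 430 − 31 = 399 left.
September 2034 has 30 days: 399 − 30 = 369 left.
August 2034 has 31 days: 369 − 31 = 338 left.
July 2034 has 31 days: 338 − 31 = 307 left.
June 2034 has 30 days: 307 − 30 = 277 left.
May 2034 has 31 days: 277 − 31 = 246 left.
April 2034 has 30 days: 246 − 30 = 216 left.
March 2034 has 31 days: 216 − 31 = 185 left.
February 2034 has 28 days (2034 is not a leap year): 185 − 28 = 157 left.
January 2034 has 31 days: 157 − 31 = 126 left.
December 2033 has 31 days: 126 − 31 = 95 left.
November 2033 has 30 days: 95 − 30 = 65 left.
October 2033 has 31 days: 65 − 31 = 34 left.
September 2033 has 30 days: 34 − 30 = 4 left.
August 2033 has 31 days; 31 − 4 = 27 → August 27, 2033.
Advancing 175 days from August 27, 2033:
August has 31 days, so 31 − 27 = 4 days remain after August 27, 2033; 175 − 4 = 171 left.
September 2033 has 30 days: 171 − 30 = 141 left.
October 2033 has 31 days: 141 − 31 = 110 left.
November 2033 has 30 days: 110 − 30 = 80 left.
December 2033 has 31 days: 80 − 31 = 49 left.
January 2034 has 31 days: 49 − 31 = 18 left.
18 days into February 2034 → February 18, 2034.

February 18, 2034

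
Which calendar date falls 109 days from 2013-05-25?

Counting forward 109 days from May 25, 2013.
May has 31 days, so 31 − 25 = 6 days remain after May 25, 2013; 109 − 6 = 103 left.
June 2013 has 30 days: 103 − 30 = 73 left.
July 2013 has 31 days: 73 − 31 = 42 left.
August 2013 has 31 days: 42 − 31 = 11 left.
11 days into September 2013 → September 11, 2013.

September 11, 2013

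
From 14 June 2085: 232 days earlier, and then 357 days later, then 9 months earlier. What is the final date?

Subtracting 232 days from June 14, 2085:
Going back 14 days from June 14, 2085 reaches the end of the previous month; 232 − 14 = 218 left.
May 2085 has 31 days: 218 − 31 = 187 left.
April 2085 has 30 days: 187 − 30 = 157 left.
March 2085 has 31 days: 157 − 31 = 126 left.
February 2085 has 28 days (2085 is not a leap year): 126 − 28 = 98 left.
January 2085 has 31 days: 98 − 31 = 67 left.
December 2084 has 31 days: 67 − 31 = 36 left.
November 2084 has 30 days: 36 − 30 = 6 left.
October 2084 has 31 days; 31 − 6 = 25 → October 25, 2084.
Adding 357 days from October 25, 2084:
October has 31 days, so 31 − 25 = 6 days remain after October 25, 2084; 357 − 6 = 351 left.
November 2084 has 30 days: 351 − 30 = 321 left.
December 2084 has 31 days: 321 − 31 = 290 left.
January 2085 has 31 days: 290 − 31 = 259 left.
February 2085 has 28 days (2085 is not a leap year): 259 − 28 = 231 left.
March 2085 has 31 days: 231 − 31 = 200 left.
April 2085 has 30 days: 200 − 30 = 170 left.
May 2085 has 31 days: 170 − 31 = 139 left.
June 2085 has 30 days: 139 − 30 = 109 left.
July 2085 has 31 days: 109 − 31 = 78 left.
August 2085 has 31 days: 78 − 31 = 47 left.
September 2085 has 30 days: 47 − 30 = 17 left.
17 days into October 2085 → October 17, 2085.
Going back 9 months from October 17, 2085:
month 10 − 9 = 1 → January 2085.
Day 17 is valid in January, giving January 17, 2085.

January 17, 2085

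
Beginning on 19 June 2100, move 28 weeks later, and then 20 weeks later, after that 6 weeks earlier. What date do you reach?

Counting forward 28 weeks (= 196 days) from June 19, 2100:
June has 30 days, so 30 − 19 = 11 days remain after June 19, 2100; 196 − 11 = 185 left.
July 2100 has 31 days: 185 − 31 = 154 left.
August 2100 has 31 days: 154 − 31 = 123 left.
September 2100 has 30 days: 123 − 30 = 93 left.
October 2100 has 31 days: 93 − 31 = 62 left.
November 2100 has 30 days: 62 − 30 = 32 left.
December 2100 has 31 days: 32 − 31 = 1 left.
1 day into January 2101 → January 1, 2101.
Counting forward 20 weeks (= 140 days) from January 1, 2101:
January has 31 days, so 31 − 1 = 30 days remain after January 1, 2101; 140 − 30 = 110 left.
February 2101 has 28 days (2101 is not a leap year): 110 − 28 = 82 left.
March 2101 has 31 days: 82 − 31 = 51 left.
April 2101 has 30 days: 51 − 30 = 21 left.
21 days into May 2101 → May 21, 2101.
Going back 6 weeks (= 42 days) from May 21, 2101:
Going back 21 days from May 21, 2101 reaches the end of the previous month; 42 − 21 = 21 left.
April 2101 has 30 days; 30 − 21 = 9 → April 9, 2101.

April 9, 2101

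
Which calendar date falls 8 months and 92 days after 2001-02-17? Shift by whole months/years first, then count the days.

Advancing 8 months and 92 days from February 17, 2001: first the month/year part, then the days.
month 2 + 8 = 10 → October 2001.
Day 17 is valid in October, giving October 17, 2001.
Now add 92 days from October 17, 2001.
October has 31 days, so 31 − 17 = 14 days remain after October 17, 2001; 92 − 14 = 78 left.
November 2001 has 30 days: 78 − 30 = 48 left.
December 2001 has 31 days: 48 − 31 = 17 left.
17 days into January 2002 → January 17, 2002.

January 17, 2002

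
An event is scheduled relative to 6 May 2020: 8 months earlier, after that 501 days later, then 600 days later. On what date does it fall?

September 11, 2022

Going back 8 months from May 6, 2020:
month 5 − 8 = -3, which is month 9 of year 2019 → September 2019.
Day 6 is valid in September, giving September 6, 2019.
Counting forward 501 days from September 6, 2019:
September has 30 days, so 30 − 6 = 24 days remain after September 6, 2019; 501 − 24 = 477 left.
October 2019 has 31 days: 477 − 31 = 446 left.
November 2019 has 30 days: 446 − 30 = 416 left.
December 2019 has 31 days: 416 − 31 = 385 left.
January 2020 has 31 days: 385 − 31 = 354 left.
February 2020 has 29 days (2020 is a leap year): 354 − 29 = 325 left.
March 2020 has 31 days: 325 − 31 = 294 left.
April 2020 has 30 days: 294 − 30 = 264 left.
May 2020 has 31 days: 264 − 31 = 233 left.
June 2020 has 30 days: 233 − 30 = 203 left.
July 2020 has 31 days: 203 − 31 = 172 left.
August 2020 has 31 days: 172 − 31 = 141 left.
September 2020 has 30 days: 141 − 30 = 111 left.
October 2020 has 31 days: 111 − 31 = 80 left.
November 2020 has 30 days: 80 − 30 = 50 left.
December 2020 has 31 days: 50 − 31 = 19 left.
19 days into January 2021 → January 19, 2021.
Adding 600 days from January 19, 2021:
January has 31 days, so 31 − 19 = 12 days remain after January 19, 2021; 600 − 12 = 588 left.
February 2021 has 28 days (2021 is not a leap year): 588 − 28 = 560 left.
March 2021 has 31 days: 560 − 31 = 529 left.
April 2021 has 30 days: 529 − 30 = 499 left.
May 2021 has 31 days: 499 − 31 = 468 left.
June 2021 has 30 days: 468 − 30 = 438 left.
July 2021 has 31 days: 438 − 31 = 407 left.
August 2021 has 31 days: 407 − 31 = 376 left.
September 2021 has 30 days: 376 − 30 = 346 left.
October 2021 has 31 days: 346 − 31 = 315 left.
November 2021 has 30 days: 315 − 30 = 285 left.
December 2021 has 31 days: 285 − 31 = 254 left.
January 2022 has 31 days: 254 − 31 = 223 left.
February 2022 has 28 days (2022 is not a leap year): 223 − 28 = 195 left.
March 2022 has 31 days: 195 − 31 = 164 left.
April 2022 has 30 days: 164 − 30 = 134 left.
May 2022 has 31 days: 134 − 31 = 103 left.
June 2022 has 30 days: 103 − 30 = 73 left.
July 2022 has 31 days: 73 − 31 = 42 left.
August 2022 has 31 days: 42 − 31 = 11 left.
11 days into September 2022 → September 11, 2022.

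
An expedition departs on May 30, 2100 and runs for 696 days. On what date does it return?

April 26, 2102

Counting forward 696 days from May 30, 2100.
May has 31 days, so 31 − 30 = 1 day remains after May 30, 2100; 696 − 1 = 695 left.
June 2100 has 30 days: 695 − 30 = 665 left.
July 2100 has 31 days: 665 − 31 = 634 left.
August 2100 has 31 days: 634 − 31 = 603 left.
September 2100 has 30 days: 603 − 30 = 573 left.
October 2100 has 31 days: 573 − 31 = 542 left.
November 2100 has 30 days: 542 − 30 = 512 left.
December 2100 has 31 days: 512 − 31 = 481 left.
January 2101 has 31 days: 481 − 31 = 450 left.
February 2101 has 28 days (2101 is not a leap year): 450 − 28 = 422 left.
March 2101 has 31 days: 422 − 31 = 391 left.
April 2101 has 30 days: 391 − 30 = 361 left.
May 2101 has 31 days: 361 − 31 = 330 left.
June 2101 has 30 days: 330 − 30 = 300 left.
July 2101 has 31 days: 300 − 31 = 269 left.
August 2101 has 31 days: 269 − 31 = 238 left.
September 2101 has 30 days: 238 − 30 = 208 left.
October 2101 has 31 days: 208 − 31 = 177 left.
November 2101 has 30 days: 177 − 30 = 147 left.
December 2101 has 31 days: 147 − 31 = 116 left.
January 2102 has 31 days: 116 − 31 = 85 left.
February 2102 has 28 days (2102 is not a leap year): 85 − 28 = 57 left.
March 2102 has 31 days: 57 − 31 = 26 left.
26 days into April 2102 → April 26, 2102.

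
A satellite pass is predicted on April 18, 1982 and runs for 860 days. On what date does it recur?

Counting forward 860 days from April 18, 1982.
April has 30 days, so 30 − 18 = 12 days remain after April 18, 1982; 860 − 12 = 848 left.
May 1982 has 31 days: 848 − 31 = 817 left.
June 1982 has 30 days: 817 − 30 = 787 left.
July 1982 has 31 days: 787 − 31 = 756 left.
August 1982 has 31 days: 756 − 31 = 725 left.
September 1982 has 30 days: 725 − 30 = 695 left.
October 1982 has 31 days: 695 − 31 = 664 left.
November 1982 has 30 days: 664 − 30 = 634 left.
December 1982 has 31 days: 634 − 31 = 603 left.
January 1983 has 31 days: 603 − 31 = 572 left.
February 1983 has 28 days (1983 is not a leap year): 572 − 28 = 544 left.
March 1983 has 31 days: 544 − 31 = 513 left.
April 1983 has 30 days: 513 − 30 = 483 left.
May 1983 has 31 days: 483 − 31 = 452 left.
June 1983 has 30 days: 452 − 30 = 422 left.
July 1983 has 31 days: 422 − 31 = 391 left.
August 1983 has 31 days: 391 − 31 = 360 left.
September 1983 has 30 days: 360 − 30 = 330 left.
October 1983 has 31 days: 330 − 31 = 299 left.
November 1983 has 30 days: 299 − 30 = 269 left.
December 1983 has 31 days: 269 − 31 = 238 left.
January 1984 has 31 days: 238 − 31 = 207 left.
February 1984 has 29 days (1984 is a leap year): 207 − 29 = 178 left.
March 1984 has 31 days: 178 − 31 = 147 left.
April 1984 has 30 days: 147 − 30 = 117 left.
May 1984 has 31 days: 117 − 31 = 86 left.
June 1984 has 30 days: 86 − 30 = 56 left.
July 1984 has 31 days: 56 − 31 = 25 left.
25 days into August 1984 → August 25, 1984.

August 25, 1984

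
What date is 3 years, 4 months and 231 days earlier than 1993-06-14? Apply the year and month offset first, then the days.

June 28, 1989

Going back 3 years, 4 months and 231 days from June 14, 1993: first the month/year part, then the days.
-3 years → 1990; month 6 − 4 = 2 → February 1990.
Day 14 is valid in February, giving February 14, 1990.
Now subtract 231 days from February 14, 1990.
Going back 14 days from February 14, 1990 reaches the end of the previous month; 231 − 14 = 217 left.
January 1990 has 31 days: 217 − 31 = 186 left.
December 1989 has 31 days: 186 − 31 = 155 left.
November 1989 has 30 days: 155 − 30 = 125 left.
October 1989 has 31 days: 125 − 31 = 94 left.
September 1989 has 30 days: 94 − 30 = 64 left.
August 1989 has 31 days: 64 − 31 = 33 left.
July 1989 has 31 days: 33 − 31 = 2 left.
June 1989 has 30 days; 30 − 2 = 28 → June 28, 1989.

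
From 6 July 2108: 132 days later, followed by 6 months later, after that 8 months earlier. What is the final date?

September 15, 2108

Counting forward 132 days from July 6, 2108:
July has 31 days, so 31 − 6 = 25 days remain after July 6, 2108; 132 − 25 = 107 left.
August 2108 has 31 days: 107 − 31 = 76 left.
September 2108 has 30 days: 76 − 30 = 46 left.
October 2108 has 31 days: 46 − 31 = 15 left.
15 days into November 2108 → November 15, 2108.
Adding 6 months from November 15, 2108:
month 11 + 6 = 17, which is month 5 of year 2109 → May 2109.
Day 15 is valid in May, giving May 15, 2109.
Going back 8 months from May 15, 2109:
month 5 − 8 = -3, which is month 9 of year 2108 → September 2108.
Day 15 is valid in September, giving September 15, 2108.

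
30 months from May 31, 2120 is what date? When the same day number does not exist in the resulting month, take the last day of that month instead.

Counting forward 30 months from May 31, 2120.
month 5 + 30 = 35, which is month 11 of year 2122 → November 2122.
November 2122 has only 30 days and the start was day 31, so the date clamps to November 30, 2122.

November 30, 2122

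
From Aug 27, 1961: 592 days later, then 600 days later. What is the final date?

December 1, 1964

Counting forward 592 days from August 27, 1961:
August has 31 days, so 31 − 27 = 4 days remain after August 27, 1961; 592 − 4 = 588 left.
September 1961 has 30 days: 588 − 30 = 558 left.
October 1961 has 31 days: 558 − 31 = 527 left.
November 1961 has 30 days: 527 − 30 = 497 left.
December 1961 has 31 days: 497 − 31 = 466 left.
January 1962 has 31 days: 466 − 31 = 435 left.
February 1962 has 28 days (1962 is not a leap year): 435 − 28 = 407 left.
March 1962 has 31 days: 407 − 31 = 376 left.
April 1962 has 30 days: 376 − 30 = 346 left.
May 1962 has 31 days: 346 − 31 = 315 left.
June 1962 has 30 days: 315 − 30 = 285 left.
July 1962 has 31 days: 285 − 31 = 254 left.
August 1962 has 31 days: 254 − 31 = 223 left.
September 1962 has 30 days: 223 − 30 = 193 left.
October 1962 has 31 days: 193 − 31 = 162 left.
November 1962 has 30 days: 162 − 30 = 132 left.
December 1962 has 31 days: 132 − 31 = 101 left.
January 1963 has 31 days: 101 − 31 = 70 left.
February 1963 has 28 days (1963 is not a leap year): 70 − 28 = 42 left.
March 1963 has 31 days: 42 − 31 = 11 left.
11 days into April 1963 → April 11, 1963.
Adding 600 days from April 11, 1963:
April has 30 days, so 30 − 11 = 19 days remain after April 11, 1963; 600 − 19 = 581 left.
May 1963 has 31 days: 581 − 31 = 550 left.
June 1963 has 30 days: 550 − 30 = 520 left.
July 1963 has 31 days: 520 − 31 = 489 left.
August 1963 has 31 days: 489 − 31 = 458 left.
September 1963 has 30 days: 458 − 30 = 428 left.
October 1963 has 31 days: 428 − 31 = 397 left.
November 1963 has 30 days: 397 − 30 = 367 left.
December 1963 has 31 days: 367 − 31 = 336 left.
January 1964 has 31 days: 336 − 31 = 305 left.
February 1964 has 29 days (1964 is a leap year): 305 − 29 = 276 left.
March 1964 has 31 days: 276 − 31 = 245 left.
April 1964 has 30 days: 245 − 30 = 215 left.
May 1964 has 31 days: 215 − 31 = 184 left.
June 1964 has 30 days: 184 − 30 = 154 left.
July 1964 has 31 days: 154 − 31 = 123 left.
August 1964 has 31 days: 123 − 31 = 92 left.
September 1964 has 30 days: 92 − 30 = 62 left.
October 1964 has 31 days: 62 − 31 = 31 left.
November 1964 has 30 days: 31 − 30 = 1 left.
1 day into December 1964 → December 1, 1964.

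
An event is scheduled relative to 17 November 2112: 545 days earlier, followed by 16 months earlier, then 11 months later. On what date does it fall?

Subtracting 545 days from November 17, 2112:
Going back 17 days from November 17, 2112 reaches the end of the previous month; 545 − 17 = 528 left.
October 2112 has 31 days: 528 − 31 = 497 left.
September 2112 has 30 days: 497 − 30 = 467 left.
August 2112 has 31 days: 467 − 31 = 436 left.
July 2112 has 31 days: 436 − 31 = 405 left.
June 2112 has 30 days: 405 − 30 = 375 left.
May 2112 has 31 days: 375 − 31 = 344 left.
April 2112 has 30 days: 344 − 30 = 314 left.
March 2112 has 31 days: 314 − 31 = 283 left.
February 2112 has 29 days (2112 is a leap year): 283 − 29 = 254 left.
January 2112 has 31 days: 254 − 31 = 223 left.
December 2111 has 31 days: 223 − 31 = 192 left.
November 2111 has 30 days: 192 − 30 = 162 left.
October 2111 has 31 days: 162 − 31 = 131 left.
September 2111 has 30 days: 131 − 30 = 101 left.
August 2111 has 31 days: 101 − 31 = 70 left.
July 2111 has 31 days: 70 − 31 = 39 left.
June 2111 has 30 days: 39 − 30 = 9 left.
May 2111 has 31 days; 31 − 9 = 22 → May 22, 2111.
Counting back 16 months from May 22, 2111:
month 5 − 16 = -11, which is month 1 of year 2110 → January 2110.
Day 22 is valid in January, giving January 22, 2110.
Counting forward 11 months from January 22, 2110:
month 1 + 11 = 12 → December 2110.
Day 22 is valid in December, giving December 22, 2110.

December 22, 2110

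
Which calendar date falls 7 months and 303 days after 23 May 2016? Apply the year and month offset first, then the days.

October 22, 2017

Adding 7 months and 303 days from May 23, 2016: first the month/year part, then the days.
month 5 + 7 = 12 → December 2016.
Day 23 is valid in December, giving December 23, 2016.
Now add 303 days from December 23, 2016.
December has 31 days, so 31 − 23 = 8 days remain after December 23, 2016; 303 − 8 = 295 left.
January 2017 has 31 days: 295 − 31 = 264 left.
February 2017 has 28 days (2017 is not a leap year): 264 − 28 = 236 left.
March 2017 has 31 days: 236 − 31 = 205 left.
April 2017 has 30 days: 205 − 30 = 175 left.
May 2017 has 31 days: 175 − 31 = 144 left.
June 2017 has 30 days: 144 − 30 = 114 left.
July 2017 has 31 days: 114 − 31 = 83 left.
August 2017 has 31 days: 83 − 31 = 52 left.
September 2017 has 30 days: 52 − 30 = 22 left.
22 days into October 2017 → October 22, 2017.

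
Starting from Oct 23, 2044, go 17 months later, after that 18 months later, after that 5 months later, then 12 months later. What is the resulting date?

February 23, 2049

Advancing 17 months from October 23, 2044:
month 10 + 17 = 27, which is month 3 of year 2046 → March 2046.
Day 23 is valid in March, giving March 23, 2046.
Adding 18 months from March 23, 2046:
month 3 + 18 = 21, which is month 9 of year 2047 → September 2047.
Day 23 is valid in September, giving September 23, 2047.
Advancing 5 months from September 23, 2047:
month 9 + 5 = 14, which is month 2 of year 2048 → February 2048.
Day 23 is valid in February, giving February 23, 2048.
Advancing 12 months from February 23, 2048:
month 2 + 12 = 14, which is month 2 of year 2049 → February 2049.
Day 23 is valid in February, giving February 23, 2049.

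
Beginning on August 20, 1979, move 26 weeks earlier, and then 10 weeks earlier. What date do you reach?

Counting back 26 weeks (= 182 days) from August 20, 1979:
Going back 20 days from August 20, 1979 reaches the end of the previous month; 182 − 20 = 162 left.
July 1979 has 31 days: 162 − 31 = 131 left.
June 1979 has 30 days: 131 − 30 = 101 left.
May 1979 has 31 days: 101 − 31 = 70 left.
April 1979 has 30 days: 70 − 30 = 40 left.
March 1979 has 31 days: 40 − 31 = 9 left.
February 1979 has 28 days; 28 − 9 = 19 → February 19, 1979.
Subtracting 10 weeks (= 70 days) from February 19, 1979:
Going back 19 days from February 19, 1979 reaches the end of the previous month; 70 − 19 = 51 left.
January 1979 has 31 days: 51 − 31 = 20 left.
December 1978 has 31 days; 31 − 20 = 11 → December 11, 1978.

December 11, 1978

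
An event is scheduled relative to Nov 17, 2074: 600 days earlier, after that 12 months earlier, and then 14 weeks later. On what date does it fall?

Counting back 600 days from November 17, 2074:
Going back 17 days from November 17, 2074 reaches the end of the previous month; 600 − 17 = 583 left.
October 2074 has 31 days: 583 − 31 = 552 left.
September 2074 has 30 days: 552 − 30 = 522 left.
August 2074 has 31 days: 522 − 31 = 491 left.
July 2074 has 31 days: 491 − 31 = 460 left.
June 2074 has 30 days: 460 − 30 = 430 left.
May 2074 has 31 days: 430 − 31 = 399 left.
April 2074 has 30 days: 399 − 30 = 369 left.
March 2074 has 31 days: 369 − 31 = 338 left.
February 2074 has 28 days (2074 is not a leap year): 338 − 28 = 310 left.
January 2074 has 31 days: 310 − 31 = 279 left.
December 2073 has 31 days: 279 − 31 = 248 left.
November 2073 has 30 days: 248 − 30 = 218 left.
October 2073 has 31 days: 218 − 31 = 187 left.
September 2073 has 30 days: 187 − 30 = 157 left.
August 2073 has 31 days: 157 − 31 = 126 left.
July 2073 has 31 days: 126 − 31 = 95 left.
June 2073 has 30 days: 95 − 30 = 65 left.
May 2073 has 31 days: 65 − 31 = 34 left.
April 2073 has 30 days: 34 − 30 = 4 left.
March 2073 has 31 days; 31 − 4 = 27 → March 27, 2073.
Subtracting 12 months from March 27, 2073:
month 3 − 12 = -9, which is month 3 of year 2072 → March 2072.
Day 27 is valid in March, giving March 27, 2072.
Counting forward 14 weeks (= 98 days) from March 27, 2072:
March has 31 days, so 31 − 27 = 4 days remain after March 27, 2072; 98 − 4 = 94 left.
April 2072 has 30 days: 94 − 30 = 64 left.
May 2072 has 31 days: 64 − 31 = 33 left.
June 2072 has 30 days: 33 − 30 = 3 left.
3 days into July 2072 → July 3, 2072.

July 3, 2072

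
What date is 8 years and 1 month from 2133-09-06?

October 6, 2141

Counting forward 8 years and 1 month from September 6, 2133.
+8 years → 2141; month 9 + 1 = 10 → October 2141.
Day 6 is valid in October, giving October 6, 2141.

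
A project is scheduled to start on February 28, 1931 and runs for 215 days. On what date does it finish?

Advancing 215 days from February 28, 1931.
February has 28 days, so 28 − 28 = 0 days remain after February 28, 1931; 215 − 0 = 215 left.
March 1931 has 31 days: 215 − 31 = 184 left.
April 1931 has 30 days: 184 − 30 = 154 left.
May 1931 has 31 days: 154 − 31 = 123 left.
June 1931 has 30 days: 123 − 30 = 93 left.
July 1931 has 31 days: 93 − 31 = 62 left.
August 1931 has 31 days: 62 − 31 = 31 left.
September 1931 has 30 days: 31 − 30 = 1 left.
1 day into October 1931 → October 1, 1931.

October 1, 1931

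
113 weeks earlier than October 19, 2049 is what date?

Going back 113 weeks = 791 days from October 19, 2049.
Going back 19 days from October 19, 2049 reaches the end of the previous month; 791 − 19 = 772 left.
September 2049 has 30 days: 772 − 30 = 742 left.
August 2049 has 31 days: 742 − 31 = 711 left.
July 2049 has 31 days: 711 − 31 = 680 left.
June 2049 has 30 days: 680 − 30 = 650 left.
May 2049 has 31 days: 650 − 31 = 619 left.
April 2049 has 30 days: 619 − 30 = 589 left.
March 2049 has 31 days: 589 − 31 = 558 left.
February 2049 has 28 days (2049 is not a leap year): 558 − 28 = 530 left.
January 2049 has 31 days: 530 − 31 = 499 left.
December 2048 has 31 days: 499 − 31 = 468 left.
November 2048 has 30 days: 468 − 30 = 438 left.
October 2048 has 31 days: 438 − 31 = 407 left.
September 2048 has 30 days: 407 − 30 = 377 left.
August 2048 has 31 days: 377 − 31 = 346 left.
July 2048 has 31 days: 346 − 31 = 315 left.
June 2048 has 30 days: 315 − 30 = 285 left.
May 2048 has 31 days: 285 − 31 = 254 left.
April 2048 has 30 days: 254 − 30 = 224 left.
March 2048 has 31 days: 224 − 31 = 193 left.
February 2048 has 29 days (2048 is a leap year): 193 − 29 = 164 left.
January 2048 has 31 days: 164 − 31 = 133 left.
December 2047 has 31 days: 133 − 31 = 102 left.
November 2047 has 30 days: 102 − 30 = 72 left.
October 2047 has 31 days: 72 − 31 = 41 left.
September 2047 has 30 days: 41 − 30 = 11 left.
August 2047 has 31 days; 31 − 11 = 20 → August 20, 2047.

August 20, 2047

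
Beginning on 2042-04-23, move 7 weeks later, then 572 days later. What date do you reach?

Counting forward 7 weeks (= 49 days) from April 23, 2042:
April has 30 days, so 30 − 23 = 7 days remain after April 23, 2042; 49 − 7 = 42 left.
May 2042 has 31 days: 42 − 31 = 11 left.
11 days into June 2042 → June 11, 2042.
Counting forward 572 days from June 11, 2042:
June has 30 days, so 30 − 11 = 19 days remain after June 11, 2042; 572 − 19 = 553 left.
July 2042 has 31 days: 553 − 31 = 522 left.
August 2042 has 31 days: 522 − 31 = 491 left.
September 2042 has 30 days: 491 − 30 = 461 left.
October 2042 has 31 days: 461 − 31 = 430 left.
November 2042 has 30 days: 430 − 30 = 400 left.
December 2042 has 31 days: 400 − 31 = 369 left.
January 2043 has 31 days: 369 − 31 = 338 left.
February 2043 has 28 days (2043 is not a leap year): 338 − 28 = 310 left.
March 2043 has 31 days: 310 − 31 = 279 left.
April 2043 has 30 days: 279 − 30 = 249 left.
May 2043 has 31 days: 249 − 31 = 218 left.
June 2043 has 30 days: 218 − 30 = 188 left.
July 2043 has 31 days: 188 − 31 = 157 left.
August 2043 has 31 days: 157 − 31 = 126 left.
September 2043 has 30 days: 126 − 30 = 96 left.
October 2043 has 31 days: 96 − 31 = 65 left.
November 2043 has 30 days: 65 − 30 = 35 left.
December 2043 has 31 days: 35 − 31 = 4 left.
4 days into January 2044 → January 4, 2044.

January 4, 2044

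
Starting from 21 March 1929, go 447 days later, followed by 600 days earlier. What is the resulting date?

October 19, 1928

Counting forward 447 days from March 21, 1929:
March has 31 days, so 31 − 21 = 10 days remain after March 21, 1929; 447 − 10 = 437 left.
April 1929 has 30 days: 437 − 30 = 407 left.
May 1929 has 31 days: 407 − 31 = 376 left.
June 1929 has 30 days: 376 − 30 = 346 left.
July 1929 has 31 days: 346 − 31 = 315 left.
August 1929 has 31 days: 315 − 31 = 284 left.
September 1929 has 30 days: 284 − 30 = 254 left.
October 1929 has 31 days: 254 − 31 = 223 left.
November 1929 has 30 days: 223 − 30 = 193 left.
December 1929 has 31 days: 193 − 31 = 162 left.
January 1930 has 31 days: 162 − 31 = 131 left.
February 1930 has 28 days (1930 is not a leap year): 131 − 28 = 103 left.
March 1930 has 31 days: 103 − 31 = 72 left.
April 1930 has 30 days: 72 − 30 = 42 left.
May 1930 has 31 days: 42 − 31 = 11 left.
11 days into June 1930 → June 11, 1930.
Counting back 600 days from June 11, 1930:
Going back 11 days from June 11, 1930 reaches the end of the previous month; 600 − 11 = 589 left.
May 1930 has 31 days: 589 − 31 = 558 left.
April 1930 has 30 days: 558 − 30 = 528 left.
March 1930 has 31 days: 528 − 31 = 497 left.
February 1930 has 28 days (1930 is not a leap year): 497 − 28 = 469 left.
January 1930 has 31 days: 469 − 31 = 438 left.
December 1929 has 31 days: 438 − 31 = 407 left.
November 1929 has 30 days: 407 − 30 = 377 left.
October 1929 has 31 days: 377 − 31 = 346 left.
September 1929 has 30 days: 346 − 30 = 316 left.
August 1929 has 31 days: 316 − 31 = 285 left.
July 1929 has 31 days: 285 − 31 = 254 left.
June 1929 has 30 days: 254 − 30 = 224 left.
May 1929 has 31 days: 224 − 31 = 193 left.
April 1929 has 30 days: 193 − 30 = 163 left.
March 1929 has 31 days: 163 − 31 = 132 left.
February 1929 has 28 days (1929 is not a leap year): 132 − 28 = 104 left.
January 1929 has 31 days: 104 − 31 = 73 left.
December 1928 has 31 days: 73 − 31 = 42 left.
November 1928 has 30 days: 42 − 30 = 12 left.
October 1928 has 31 days; 31 − 12 = 19 → October 19, 1928.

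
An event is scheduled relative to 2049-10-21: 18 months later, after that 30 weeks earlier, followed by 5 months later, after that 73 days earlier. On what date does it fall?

Counting forward 18 months from October 21, 2049:
month 10 + 18 = 28, which is month 4 of year 2051 → April 2051.
Day 21 is valid in April, giving April 21, 2051.
Going back 30 weeks (= 210 days) from April 21, 2051:
Going back 21 days from April 21, 2051 reaches the end of the previous month; 210 − 21 = 189 left.
March 2051 has 31 days: 189 − 31 = 158 left.
February 2051 has 28 days (2051 is not a leap year): 158 − 28 = 130 left.
January 2051 has 31 days: 130 − 31 = 99 left.
December 2050 has 31 days: 99 − 31 = 68 left.
November 2050 has 30 days: 68 − 30 = 38 left.
October 2050 has 31 days: 38 − 31 = 7 left.
September 2050 has 30 days; 30 − 7 = 23 → September 23, 2050.
Counting forward 5 months from September 23, 2050:
month 9 + 5 = 14, which is month 2 of year 2051 → February 2051.
Day 23 is valid in February, giving February 23, 2051.
Going back 73 days from February 23, 2051:
Going back 23 days from February 23, 2051 reaches the end of the previous month; 73 − 23 = 50 left.
January 2051 has 31 days: 50 − 31 = 19 left.
December 2050 has 31 days; 31 − 19 = 12 → December 12, 2050.

December 12, 2050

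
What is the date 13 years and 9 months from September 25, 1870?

June 25, 1884

Counting forward 13 years and 9 months from September 25, 1870.
+13 years → 1883; month 9 + 9 = 18, which is month 6 of year 1884 → June 1884.
Day 25 is valid in June, giving June 25, 1884.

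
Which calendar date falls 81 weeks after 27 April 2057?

Adding 81 weeks = 567 days from April 27, 2057.
April has 30 days, so 30 − 27 = 3 days remain after April 27, 2057; 567 − 3 = 564 left.
May 2057 has 31 days: 564 − 31 = 533 left.
June 2057 has 30 days: 533 − 30 = 503 left.
July 2057 has 31 days: 503 − 31 = 472 left.
August 2057 has 31 days: 472 − 31 = 441 left.
September 2057 has 30 days: 441 − 30 = 411 left.
October 2057 has 31 days: 411 − 31 = 380 left.
November 2057 has 30 days: 380 − 30 = 350 left.
December 2057 has 31 days: 350 − 31 = 319 left.
January 2058 has 31 days: 319 − 31 = 288 left.
February 2058 has 28 days (2058 is not a leap year): 288 − 28 = 260 left.
March 2058 has 31 days: 260 − 31 = 229 left.
April 2058 has 30 days: 229 − 30 = 199 left.
May 2058 has 31 days: 199 − 31 = 168 left.
June 2058 has 30 days: 168 − 30 = 138 left.
July 2058 has 31 days: 138 − 31 = 107 left.
August 2058 has 31 days: 107 − 31 = 76 left.
September 2058 has 30 days: 76 − 30 = 46 left.
October 2058 has 31 days: 46 − 31 = 15 left.
15 days into November 2058 → November 15, 2058.

November 15, 2058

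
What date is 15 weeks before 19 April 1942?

January 4, 1942

Subtracting 15 weeks = 105 days from April 19, 1942.
Going back 19 days from April 19, 1942 reaches the end of the previous month; 105 − 19 = 86 left.
March 1942 has 31 days: 86 − 31 = 55 left.
February 1942 has 28 days (1942 is not a leap year): 55 − 28 = 27 left.
January 1942 has 31 days; 31 − 27 = 4 → January 4, 1942.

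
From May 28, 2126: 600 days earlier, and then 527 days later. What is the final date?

March 16, 2126

Going back 600 days from May 28, 2126:
Going back 28 days from May 28, 2126 reaches the end of the previous month; 600 − 28 = 572 left.
April 2126 has 30 days: 572 − 30 = 542 left.
March 2126 has 31 days: 542 − 31 = 511 left.
February 2126 has 28 days (2126 is not a leap year): 511 − 28 = 483 left.
January 2126 has 31 days: 483 − 31 = 452 left.
December 2125 has 31 days: 452 − 31 = 421 left.
November 2125 has 30 days: 421 − 30 = 391 left.
October 2125 has 31 days: 391 − 31 = 360 left.
September 2125 has 30 days: 360 − 30 = 330 left.
August 2125 has 31 days: 330 − 31 = 299 left.
July 2125 has 31 days: 299 − 31 = 268 left.
June 2125 has 30 days: 268 − 30 = 238 left.
May 2125 has 31 days: 238 − 31 = 207 left.
April 2125 has 30 days: 207 − 30 = 177 left.
March 2125 has 31 days: 177 − 31 = 146 left.
February 2125 has 28 days (2125 is not a leap year): 146 − 28 = 118 left.
January 2125 has 31 days: 118 − 31 = 87 left.
December 2124 has 31 days: 87 − 31 = 56 left.
November 2124 has 30 days: 56 − 30 = 26 left.
October 2124 has 31 days; 31 − 26 = 5 → October 5, 2124.
Adding 527 days from October 5, 2124:
October has 31 days, so 31 − 5 = 26 days remain after October 5, 2124; 527 − 26 = 501 left.
November 2124 has 30 days: 501 − 30 = 471 left.
December 2124 has 31 days: 471 − 31 = 440 left.
January 2125 has 31 days: 440 − 31 = 409 left.
February 2125 has 28 days (2125 is not a leap year): 409 − 28 = 381 left.
March 2125 has 31 days: 381 − 31 = 350 left.
April 2125 has 30 days: 350 − 30 = 320 left.
May 2125 has 31 days: 320 − 31 = 289 left.
June 2125 has 30 days: 289 − 30 = 259 left.
July 2125 has 31 days: 259 − 31 = 228 left.
August 2125 has 31 days: 228 − 31 = 197 left.
September 2125 has 30 days: 197 − 30 = 167 left.
October 2125 has 31 days: 167 − 31 = 136 left.
November 2125 has 30 days: 136 − 30 = 106 left.
December 2125 has 31 days: 106 − 31 = 75 left.
January 2126 has 31 days: 75 − 31 = 44 left.
February 2126 has 28 days (2126 is not a leap year): 44 − 28 = 16 left.
16 days into March 2126 → March 16, 2126.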